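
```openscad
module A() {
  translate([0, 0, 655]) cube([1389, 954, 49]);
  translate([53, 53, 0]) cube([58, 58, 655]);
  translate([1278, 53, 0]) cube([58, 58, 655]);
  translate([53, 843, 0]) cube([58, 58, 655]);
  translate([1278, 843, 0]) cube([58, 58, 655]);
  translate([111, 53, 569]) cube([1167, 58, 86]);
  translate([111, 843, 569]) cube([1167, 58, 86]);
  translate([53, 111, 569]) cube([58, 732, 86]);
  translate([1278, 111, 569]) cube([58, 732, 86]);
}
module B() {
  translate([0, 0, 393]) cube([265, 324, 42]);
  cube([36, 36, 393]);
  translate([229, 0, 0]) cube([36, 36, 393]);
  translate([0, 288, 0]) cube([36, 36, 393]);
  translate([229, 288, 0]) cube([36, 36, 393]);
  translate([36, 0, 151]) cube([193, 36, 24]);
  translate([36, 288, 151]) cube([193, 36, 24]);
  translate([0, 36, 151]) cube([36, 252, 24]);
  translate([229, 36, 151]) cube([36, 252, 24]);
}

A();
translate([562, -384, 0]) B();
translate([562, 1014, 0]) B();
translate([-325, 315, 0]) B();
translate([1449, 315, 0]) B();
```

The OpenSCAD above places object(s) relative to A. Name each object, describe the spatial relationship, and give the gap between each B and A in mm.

Each stool's nearest face is 60 mm from the table's bounding box.

A is a table. B is a stool. Four stools sit around the table at the −y, +y, −x, +x sides. The gap between each stool and the table is 60 mm.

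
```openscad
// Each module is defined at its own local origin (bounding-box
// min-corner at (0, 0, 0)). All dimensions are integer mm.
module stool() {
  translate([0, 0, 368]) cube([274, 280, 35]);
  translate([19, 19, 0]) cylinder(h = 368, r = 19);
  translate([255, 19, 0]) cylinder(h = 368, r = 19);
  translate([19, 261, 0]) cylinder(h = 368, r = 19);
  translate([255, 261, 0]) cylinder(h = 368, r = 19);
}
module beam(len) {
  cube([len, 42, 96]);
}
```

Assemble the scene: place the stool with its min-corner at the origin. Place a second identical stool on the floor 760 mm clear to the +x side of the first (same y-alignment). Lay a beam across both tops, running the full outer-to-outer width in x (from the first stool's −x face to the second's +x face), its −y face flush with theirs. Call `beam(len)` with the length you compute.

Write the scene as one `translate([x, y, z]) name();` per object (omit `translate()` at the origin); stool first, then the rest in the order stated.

stool();
translate([1034, 0, 0]) stool();
translate([0, 0, 403]) beam(1308);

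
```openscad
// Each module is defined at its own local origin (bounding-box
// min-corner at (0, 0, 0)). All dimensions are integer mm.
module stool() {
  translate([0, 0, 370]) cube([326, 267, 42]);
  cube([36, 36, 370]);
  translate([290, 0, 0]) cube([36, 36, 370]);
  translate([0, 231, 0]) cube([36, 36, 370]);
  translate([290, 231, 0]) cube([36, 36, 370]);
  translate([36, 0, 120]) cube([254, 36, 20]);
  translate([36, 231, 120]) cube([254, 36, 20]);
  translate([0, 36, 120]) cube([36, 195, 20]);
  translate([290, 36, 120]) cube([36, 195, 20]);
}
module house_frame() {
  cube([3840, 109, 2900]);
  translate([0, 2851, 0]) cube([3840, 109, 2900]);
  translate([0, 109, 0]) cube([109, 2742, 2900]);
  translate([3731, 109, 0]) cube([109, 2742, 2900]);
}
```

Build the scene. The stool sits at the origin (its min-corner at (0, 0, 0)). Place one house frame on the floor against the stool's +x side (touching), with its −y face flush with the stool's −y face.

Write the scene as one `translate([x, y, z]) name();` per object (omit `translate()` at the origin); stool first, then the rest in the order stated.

stool();
translate([326, 0, 0]) house_frame();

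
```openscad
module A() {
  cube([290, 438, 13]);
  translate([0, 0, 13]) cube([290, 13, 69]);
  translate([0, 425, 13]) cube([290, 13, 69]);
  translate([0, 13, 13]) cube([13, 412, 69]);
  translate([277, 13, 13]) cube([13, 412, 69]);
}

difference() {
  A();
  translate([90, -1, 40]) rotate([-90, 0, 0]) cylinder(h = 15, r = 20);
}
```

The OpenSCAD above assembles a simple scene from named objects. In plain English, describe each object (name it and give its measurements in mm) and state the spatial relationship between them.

A is an open storage box with external size 290×438×82 mm and wall thickness 13 mm (the base is also 13 mm thick). The base covers the whole footprint; the four walls stand on the base, with the y-facing walls full-width and the x-facing walls fitting between their inner faces.

The open box has a circular hole of radius 20 mm through its front wall, centred at (x = 90, z = 40).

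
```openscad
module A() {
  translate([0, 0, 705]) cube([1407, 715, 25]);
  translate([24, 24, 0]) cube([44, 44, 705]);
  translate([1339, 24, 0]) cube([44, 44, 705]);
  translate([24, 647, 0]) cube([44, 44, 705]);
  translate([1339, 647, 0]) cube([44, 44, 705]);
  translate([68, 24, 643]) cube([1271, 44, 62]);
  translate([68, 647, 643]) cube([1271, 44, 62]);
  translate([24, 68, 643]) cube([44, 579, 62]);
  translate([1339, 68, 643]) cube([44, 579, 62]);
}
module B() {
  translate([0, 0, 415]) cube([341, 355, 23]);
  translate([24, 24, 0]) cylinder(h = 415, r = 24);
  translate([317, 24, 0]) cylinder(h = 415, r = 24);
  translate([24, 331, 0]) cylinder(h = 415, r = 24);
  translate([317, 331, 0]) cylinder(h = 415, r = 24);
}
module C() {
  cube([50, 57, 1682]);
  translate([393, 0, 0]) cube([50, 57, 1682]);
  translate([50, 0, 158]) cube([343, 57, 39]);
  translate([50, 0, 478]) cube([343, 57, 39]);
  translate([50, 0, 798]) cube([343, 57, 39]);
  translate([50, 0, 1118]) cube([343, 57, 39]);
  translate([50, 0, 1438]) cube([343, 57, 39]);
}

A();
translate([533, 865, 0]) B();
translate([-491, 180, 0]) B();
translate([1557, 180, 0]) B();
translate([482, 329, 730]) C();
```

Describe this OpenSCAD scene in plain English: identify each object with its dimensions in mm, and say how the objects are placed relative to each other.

A is a table with a 1407×715 mm rectangular top, 25 mm thick, top surface at z = 730 mm, supported by four 44×44 mm square legs, each inset 24 mm from the nearest pair of top edges, running from the floor. Four apron rails, 44 mm thick and 62 mm tall, run between adjacent legs with their top edges flush with the underside of the top and their outer faces flush with the legs' outer faces.

B is a four-legged stool. The seat is 341×355 mm, 23 mm thick, top at z = 438 mm. It stands on four round legs, each 48 mm in diameter, from z = 0 to the seat underside, each leg's axis is inset half a diameter from the nearest pair of seat edges (so the leg's bounding box is flush with the corner).

C is a straight ladder. Two 50×57 mm vertical rails, 1682 mm tall, stand 443 mm apart (outside-to-outside) with their front faces coplanar on the −y side. 5 rungs, each 57 mm deep and 39 mm tall, span between the inner faces of the rails, front faces flush with the rails. The lowest rung's underside is at z = 158 mm and rungs are spaced 320 mm apart (underside to underside).

Three stools sit around the table at the +y, −x, +x sides. The ladder is on top of the table, centred.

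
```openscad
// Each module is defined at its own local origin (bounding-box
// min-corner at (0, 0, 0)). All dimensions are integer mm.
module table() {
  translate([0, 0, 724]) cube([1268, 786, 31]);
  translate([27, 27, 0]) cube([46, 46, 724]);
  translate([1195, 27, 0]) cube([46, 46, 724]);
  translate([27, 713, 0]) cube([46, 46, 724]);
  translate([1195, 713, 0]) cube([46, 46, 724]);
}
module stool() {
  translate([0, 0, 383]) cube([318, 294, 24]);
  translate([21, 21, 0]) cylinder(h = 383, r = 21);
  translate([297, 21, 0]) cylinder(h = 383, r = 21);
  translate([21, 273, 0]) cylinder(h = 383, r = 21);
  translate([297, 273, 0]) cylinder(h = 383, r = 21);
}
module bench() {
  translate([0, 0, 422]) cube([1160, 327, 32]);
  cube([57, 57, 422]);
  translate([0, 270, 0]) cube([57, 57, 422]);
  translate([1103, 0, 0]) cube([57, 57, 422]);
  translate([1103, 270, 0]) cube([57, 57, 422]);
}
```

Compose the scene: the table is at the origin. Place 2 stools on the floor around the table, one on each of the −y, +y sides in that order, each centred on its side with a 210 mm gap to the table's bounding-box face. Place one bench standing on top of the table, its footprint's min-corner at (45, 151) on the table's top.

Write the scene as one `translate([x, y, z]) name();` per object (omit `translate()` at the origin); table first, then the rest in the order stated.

table();
translate([475, -504, 0]) stool();
translate([475, 996, 0]) stool();
translate([45, 151, 755]) bench();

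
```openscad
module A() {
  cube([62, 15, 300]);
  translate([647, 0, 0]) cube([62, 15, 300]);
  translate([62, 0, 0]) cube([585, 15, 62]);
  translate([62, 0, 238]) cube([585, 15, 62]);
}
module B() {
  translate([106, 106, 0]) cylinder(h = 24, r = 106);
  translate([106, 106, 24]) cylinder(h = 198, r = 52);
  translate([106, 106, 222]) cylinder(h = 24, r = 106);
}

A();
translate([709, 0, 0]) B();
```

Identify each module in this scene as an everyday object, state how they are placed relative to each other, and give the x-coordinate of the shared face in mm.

A is a picture frame. B is a spool. The spool is against the picture frame's +x side, with their −y faces flush. The x-coordinate of the shared face is 709 mm.

The picture frame's +x face and the spool's −x face are both at x = 709 mm.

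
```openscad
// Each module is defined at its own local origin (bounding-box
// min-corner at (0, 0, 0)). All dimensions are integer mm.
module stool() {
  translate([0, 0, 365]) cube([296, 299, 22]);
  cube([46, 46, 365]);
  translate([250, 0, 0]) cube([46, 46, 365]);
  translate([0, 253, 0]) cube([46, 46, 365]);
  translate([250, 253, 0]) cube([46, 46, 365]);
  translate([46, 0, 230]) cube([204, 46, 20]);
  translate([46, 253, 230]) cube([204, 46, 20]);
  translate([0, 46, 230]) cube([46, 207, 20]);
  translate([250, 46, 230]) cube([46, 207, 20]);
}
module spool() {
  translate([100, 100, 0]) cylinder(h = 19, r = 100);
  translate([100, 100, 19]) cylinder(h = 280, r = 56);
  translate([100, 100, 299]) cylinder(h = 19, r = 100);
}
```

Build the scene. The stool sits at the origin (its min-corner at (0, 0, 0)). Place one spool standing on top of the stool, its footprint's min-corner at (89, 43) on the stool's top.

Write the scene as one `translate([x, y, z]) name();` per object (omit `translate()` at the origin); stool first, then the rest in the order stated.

stool();
translate([89, 43, 387]) spool();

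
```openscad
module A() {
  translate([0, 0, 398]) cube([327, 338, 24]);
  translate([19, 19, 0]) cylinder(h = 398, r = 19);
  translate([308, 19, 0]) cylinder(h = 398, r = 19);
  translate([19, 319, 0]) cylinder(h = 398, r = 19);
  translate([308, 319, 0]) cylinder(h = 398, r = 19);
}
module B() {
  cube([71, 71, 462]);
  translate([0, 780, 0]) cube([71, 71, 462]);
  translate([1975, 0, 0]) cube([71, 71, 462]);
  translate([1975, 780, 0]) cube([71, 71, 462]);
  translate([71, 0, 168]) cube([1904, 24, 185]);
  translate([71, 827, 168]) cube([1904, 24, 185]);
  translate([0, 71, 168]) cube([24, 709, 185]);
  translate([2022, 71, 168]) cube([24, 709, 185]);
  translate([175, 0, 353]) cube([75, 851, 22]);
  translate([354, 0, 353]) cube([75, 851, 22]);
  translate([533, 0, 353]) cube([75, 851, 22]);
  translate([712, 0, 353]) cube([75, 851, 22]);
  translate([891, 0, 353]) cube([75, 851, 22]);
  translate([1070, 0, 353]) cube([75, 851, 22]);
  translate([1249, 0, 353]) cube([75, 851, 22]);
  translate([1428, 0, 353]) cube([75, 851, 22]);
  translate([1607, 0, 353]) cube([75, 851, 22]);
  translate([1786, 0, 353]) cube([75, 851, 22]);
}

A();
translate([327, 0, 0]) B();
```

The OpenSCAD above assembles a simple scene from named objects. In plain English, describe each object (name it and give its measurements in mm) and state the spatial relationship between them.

A is a four-legged stool. The seat is 327×338 mm, 24 mm thick, top at z = 422 mm. It stands on four round legs, each 38 mm in diameter, from z = 0 to the seat underside, each leg's axis is inset half a diameter from the nearest pair of seat edges (so the leg's bounding box is flush with the corner).

B is a bed frame 2046 mm long (x) by 851 mm wide (y). Four 71×71 mm corner posts, 462 mm tall, at the corners of the footprint. Four rails of 24 mm thickness and 185 mm height run between adjacent posts with their undersides at z = 168 mm, their outer faces flush with the outside of the frame (the two x-running rails run between the posts' inner faces; the two y-running rails run between the posts' inner faces). 10 slats, each 75 mm wide (x) and 22 mm thick, lie across the top of the two x-running rails, running the full 851 mm width of the frame in y; the slats are evenly spaced along x between the inner faces of the end posts with equal gaps (rounded down to the nearest mm) at the −x end and between each pair — any rounding remainder accumulates at the +x end.

The bed frame is against the stool's +x side, with their −y faces flush.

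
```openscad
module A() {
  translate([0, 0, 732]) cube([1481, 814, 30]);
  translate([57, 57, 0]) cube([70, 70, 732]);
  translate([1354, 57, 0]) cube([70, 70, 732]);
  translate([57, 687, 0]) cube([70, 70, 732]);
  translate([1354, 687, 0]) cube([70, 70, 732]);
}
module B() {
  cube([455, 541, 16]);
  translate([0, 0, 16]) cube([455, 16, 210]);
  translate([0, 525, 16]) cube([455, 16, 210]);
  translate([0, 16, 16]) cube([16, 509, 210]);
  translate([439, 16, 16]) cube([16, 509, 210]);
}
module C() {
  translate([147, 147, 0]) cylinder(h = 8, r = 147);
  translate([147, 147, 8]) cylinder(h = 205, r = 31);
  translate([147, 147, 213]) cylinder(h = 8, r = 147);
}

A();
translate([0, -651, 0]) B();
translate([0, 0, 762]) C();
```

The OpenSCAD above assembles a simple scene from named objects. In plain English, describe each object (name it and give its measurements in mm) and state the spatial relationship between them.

A is a rectangular dining table. The top is 1481×814×30 mm with its upper surface at z = 762 mm. It stands on four 70×70 mm square legs, each inset 57 mm from the nearest pair of top edges, running from the floor to the underside of the top.

B is an open storage box with external size 455×541×226 mm and wall thickness 16 mm (the base is also 16 mm thick). The base covers the whole footprint; the four walls stand on the base, with the y-facing walls full-width and the x-facing walls fitting between their inner faces.

C is a spool: two coaxial disc flanges of radius 147 mm and thickness 8 mm, joined by a core cylinder of radius 31 mm and height 205 mm. The lower flange rests on z = 0 and the three cylinders share a vertical axis.

The open box is on the floor beside the table on its −y side. The spool is on top of the table.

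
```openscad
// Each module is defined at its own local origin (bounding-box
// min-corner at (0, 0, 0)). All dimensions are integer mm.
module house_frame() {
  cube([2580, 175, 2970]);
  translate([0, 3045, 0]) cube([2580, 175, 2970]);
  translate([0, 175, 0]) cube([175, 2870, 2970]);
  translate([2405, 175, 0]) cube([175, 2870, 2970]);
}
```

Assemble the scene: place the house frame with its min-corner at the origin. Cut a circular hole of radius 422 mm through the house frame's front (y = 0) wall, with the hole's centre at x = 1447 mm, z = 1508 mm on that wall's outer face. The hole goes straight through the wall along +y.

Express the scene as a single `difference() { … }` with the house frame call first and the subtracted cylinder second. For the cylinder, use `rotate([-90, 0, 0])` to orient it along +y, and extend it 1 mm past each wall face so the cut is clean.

difference() {
  house_frame();
  translate([1447, -1, 1508]) rotate([-90, 0, 0]) cylinder(h = 177, r = 422);
}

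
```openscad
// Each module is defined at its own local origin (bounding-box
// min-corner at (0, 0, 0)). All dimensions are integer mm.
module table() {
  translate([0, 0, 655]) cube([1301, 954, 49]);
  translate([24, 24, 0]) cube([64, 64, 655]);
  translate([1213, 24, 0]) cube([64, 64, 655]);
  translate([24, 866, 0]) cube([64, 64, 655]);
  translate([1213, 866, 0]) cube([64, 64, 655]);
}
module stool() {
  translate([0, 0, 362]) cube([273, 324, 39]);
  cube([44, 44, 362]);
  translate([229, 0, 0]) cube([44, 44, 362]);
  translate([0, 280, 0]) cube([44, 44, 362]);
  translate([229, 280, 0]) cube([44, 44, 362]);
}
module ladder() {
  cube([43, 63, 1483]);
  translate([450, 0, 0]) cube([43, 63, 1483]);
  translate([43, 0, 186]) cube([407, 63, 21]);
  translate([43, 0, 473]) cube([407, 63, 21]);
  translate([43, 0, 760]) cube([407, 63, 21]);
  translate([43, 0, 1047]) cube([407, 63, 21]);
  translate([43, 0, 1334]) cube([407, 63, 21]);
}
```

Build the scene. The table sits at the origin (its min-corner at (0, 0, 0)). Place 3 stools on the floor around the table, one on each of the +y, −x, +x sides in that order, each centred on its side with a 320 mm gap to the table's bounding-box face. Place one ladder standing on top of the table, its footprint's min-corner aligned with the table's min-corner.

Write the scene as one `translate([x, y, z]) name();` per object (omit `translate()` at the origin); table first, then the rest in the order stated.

table();
translate([514, 1274, 0]) stool();
translate([-593, 315, 0]) stool();
translate([1621, 315, 0]) stool();
translate([0, 0, 704]) ladder();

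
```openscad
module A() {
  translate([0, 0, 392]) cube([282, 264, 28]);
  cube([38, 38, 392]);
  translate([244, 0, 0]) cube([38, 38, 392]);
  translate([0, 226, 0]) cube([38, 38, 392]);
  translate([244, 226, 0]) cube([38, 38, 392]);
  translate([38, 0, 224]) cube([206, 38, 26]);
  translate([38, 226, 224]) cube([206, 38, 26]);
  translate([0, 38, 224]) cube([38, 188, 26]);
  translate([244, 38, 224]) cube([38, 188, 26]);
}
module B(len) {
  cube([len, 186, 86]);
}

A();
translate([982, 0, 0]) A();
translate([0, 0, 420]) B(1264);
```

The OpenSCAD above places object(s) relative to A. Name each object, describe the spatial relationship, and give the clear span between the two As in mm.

A is a stool. B is a beam. A beam spans the tops of two stools. The clear span between the two stools is 700 mm.

Second stool starts at x = 982; first ends at x = 282; clear span = 982 − 282 = 700 mm.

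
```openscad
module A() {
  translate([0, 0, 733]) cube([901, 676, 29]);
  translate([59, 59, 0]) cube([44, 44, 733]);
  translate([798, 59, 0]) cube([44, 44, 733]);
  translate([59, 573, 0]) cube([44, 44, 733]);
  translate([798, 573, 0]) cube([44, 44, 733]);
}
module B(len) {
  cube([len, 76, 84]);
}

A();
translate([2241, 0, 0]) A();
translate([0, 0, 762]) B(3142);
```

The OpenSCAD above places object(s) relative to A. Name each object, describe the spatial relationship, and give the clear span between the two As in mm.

Second table starts at x = 2241; first ends at x = 901; clear span = 2241 − 901 = 1340 mm.

A is a table. B is a beam. A beam spans the tops of two tables. The clear span between the two tables is 1340 mm.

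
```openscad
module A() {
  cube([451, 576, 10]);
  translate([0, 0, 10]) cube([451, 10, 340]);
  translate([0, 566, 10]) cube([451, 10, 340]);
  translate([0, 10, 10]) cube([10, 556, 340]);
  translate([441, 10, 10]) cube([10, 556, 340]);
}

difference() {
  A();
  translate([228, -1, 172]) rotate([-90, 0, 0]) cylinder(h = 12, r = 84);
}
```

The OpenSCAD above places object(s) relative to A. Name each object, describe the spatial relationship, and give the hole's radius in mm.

The subtracted cylinder has r = 84 mm.

A is an open box. The open box has a circular hole through its front wall. The hole's radius is 84 mm.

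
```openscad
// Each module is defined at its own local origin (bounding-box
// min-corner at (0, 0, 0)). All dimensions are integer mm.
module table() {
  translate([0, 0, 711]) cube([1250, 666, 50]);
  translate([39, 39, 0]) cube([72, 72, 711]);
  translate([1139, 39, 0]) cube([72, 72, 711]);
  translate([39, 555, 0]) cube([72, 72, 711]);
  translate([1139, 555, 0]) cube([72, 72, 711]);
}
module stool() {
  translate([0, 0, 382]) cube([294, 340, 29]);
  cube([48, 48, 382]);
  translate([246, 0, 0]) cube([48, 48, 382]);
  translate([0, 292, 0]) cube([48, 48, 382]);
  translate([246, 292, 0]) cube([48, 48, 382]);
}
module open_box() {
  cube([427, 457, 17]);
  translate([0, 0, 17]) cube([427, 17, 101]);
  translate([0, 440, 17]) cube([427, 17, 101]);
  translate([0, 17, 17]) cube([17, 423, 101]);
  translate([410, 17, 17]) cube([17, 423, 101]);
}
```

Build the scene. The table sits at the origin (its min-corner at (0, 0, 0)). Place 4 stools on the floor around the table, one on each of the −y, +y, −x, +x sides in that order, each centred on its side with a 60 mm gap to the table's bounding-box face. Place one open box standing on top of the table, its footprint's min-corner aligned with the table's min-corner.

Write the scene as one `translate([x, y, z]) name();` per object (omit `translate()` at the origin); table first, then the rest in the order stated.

table();
translate([478, -400, 0]) stool();
translate([478, 726, 0]) stool();
translate([-354, 163, 0]) stool();
translate([1310, 163, 0]) stool();
translate([0, 0, 761]) open_box();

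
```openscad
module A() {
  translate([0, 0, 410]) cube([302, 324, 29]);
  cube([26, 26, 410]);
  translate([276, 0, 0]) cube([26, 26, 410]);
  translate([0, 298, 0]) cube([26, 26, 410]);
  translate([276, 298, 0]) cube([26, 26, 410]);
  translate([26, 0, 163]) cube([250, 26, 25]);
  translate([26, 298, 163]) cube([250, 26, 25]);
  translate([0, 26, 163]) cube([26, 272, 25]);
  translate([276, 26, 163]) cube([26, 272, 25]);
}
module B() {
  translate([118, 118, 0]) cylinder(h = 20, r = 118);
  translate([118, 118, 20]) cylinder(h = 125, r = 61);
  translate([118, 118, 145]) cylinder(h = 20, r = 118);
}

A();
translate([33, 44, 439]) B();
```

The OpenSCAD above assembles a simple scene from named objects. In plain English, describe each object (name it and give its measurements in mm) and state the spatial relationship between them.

A is a four-legged stool. The seat is a 302×324×29 mm slab whose top surface is at z = 439 mm; four square legs, each 26×26 mm in cross-section, run from the floor (z = 0) to the underside of the seat, each flush with a corner of the seat. Four stretchers, 26 mm wide and 25 mm tall, connect adjacent legs with their undersides at z = 163 mm, each running between the inner faces of the legs it joins and aligned with the legs' outer faces on the other axis.

B is a spool: two coaxial disc flanges of radius 118 mm and thickness 20 mm, joined by a core cylinder of radius 61 mm and height 125 mm. The lower flange rests on z = 0 and the three cylinders share a vertical axis.

The spool is on top of the stool, centred.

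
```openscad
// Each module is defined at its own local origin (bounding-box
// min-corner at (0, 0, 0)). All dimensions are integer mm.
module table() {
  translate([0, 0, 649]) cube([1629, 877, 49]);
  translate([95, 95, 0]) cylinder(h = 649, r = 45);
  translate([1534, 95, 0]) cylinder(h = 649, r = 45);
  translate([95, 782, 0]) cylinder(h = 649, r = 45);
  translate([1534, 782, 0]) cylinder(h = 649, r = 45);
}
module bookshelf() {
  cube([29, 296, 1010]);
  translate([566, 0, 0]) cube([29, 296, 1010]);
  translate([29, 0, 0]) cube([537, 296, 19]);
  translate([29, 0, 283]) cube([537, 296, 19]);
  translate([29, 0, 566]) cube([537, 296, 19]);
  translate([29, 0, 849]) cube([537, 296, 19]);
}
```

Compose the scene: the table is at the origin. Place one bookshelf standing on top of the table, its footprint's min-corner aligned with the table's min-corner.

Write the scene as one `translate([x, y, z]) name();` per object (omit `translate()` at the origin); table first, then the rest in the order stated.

table();
translate([0, 0, 698]) bookshelf();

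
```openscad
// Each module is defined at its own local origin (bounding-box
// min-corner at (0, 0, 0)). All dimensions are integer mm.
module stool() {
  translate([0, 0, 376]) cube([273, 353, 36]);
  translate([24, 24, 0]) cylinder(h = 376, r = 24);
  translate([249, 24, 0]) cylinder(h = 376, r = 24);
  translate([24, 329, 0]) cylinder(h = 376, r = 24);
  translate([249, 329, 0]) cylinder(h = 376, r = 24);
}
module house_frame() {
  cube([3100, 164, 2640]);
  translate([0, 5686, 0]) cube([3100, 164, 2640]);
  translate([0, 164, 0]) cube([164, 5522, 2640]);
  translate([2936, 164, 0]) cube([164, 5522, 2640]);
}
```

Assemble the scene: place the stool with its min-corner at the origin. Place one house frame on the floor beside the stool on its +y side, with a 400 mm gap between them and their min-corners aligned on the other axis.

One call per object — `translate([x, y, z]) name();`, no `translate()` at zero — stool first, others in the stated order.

stool();
translate([0, 753, 0]) house_frame();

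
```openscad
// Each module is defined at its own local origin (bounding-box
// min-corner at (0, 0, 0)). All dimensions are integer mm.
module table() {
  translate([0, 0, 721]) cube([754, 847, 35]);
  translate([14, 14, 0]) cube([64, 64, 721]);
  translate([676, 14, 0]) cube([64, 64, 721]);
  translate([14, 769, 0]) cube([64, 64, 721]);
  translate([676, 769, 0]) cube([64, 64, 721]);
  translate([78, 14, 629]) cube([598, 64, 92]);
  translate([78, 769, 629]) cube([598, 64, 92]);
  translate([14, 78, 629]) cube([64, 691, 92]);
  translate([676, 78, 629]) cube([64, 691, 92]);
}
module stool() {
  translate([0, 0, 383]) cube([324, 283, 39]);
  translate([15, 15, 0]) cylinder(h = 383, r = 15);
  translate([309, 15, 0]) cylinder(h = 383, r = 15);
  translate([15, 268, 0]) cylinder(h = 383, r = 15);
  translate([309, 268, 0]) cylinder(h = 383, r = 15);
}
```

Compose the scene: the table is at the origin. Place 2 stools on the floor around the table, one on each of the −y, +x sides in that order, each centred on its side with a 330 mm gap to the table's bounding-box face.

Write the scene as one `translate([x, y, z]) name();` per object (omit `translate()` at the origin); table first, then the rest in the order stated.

table();
translate([215, -613, 0]) stool();
translate([1084, 282, 0]) stool();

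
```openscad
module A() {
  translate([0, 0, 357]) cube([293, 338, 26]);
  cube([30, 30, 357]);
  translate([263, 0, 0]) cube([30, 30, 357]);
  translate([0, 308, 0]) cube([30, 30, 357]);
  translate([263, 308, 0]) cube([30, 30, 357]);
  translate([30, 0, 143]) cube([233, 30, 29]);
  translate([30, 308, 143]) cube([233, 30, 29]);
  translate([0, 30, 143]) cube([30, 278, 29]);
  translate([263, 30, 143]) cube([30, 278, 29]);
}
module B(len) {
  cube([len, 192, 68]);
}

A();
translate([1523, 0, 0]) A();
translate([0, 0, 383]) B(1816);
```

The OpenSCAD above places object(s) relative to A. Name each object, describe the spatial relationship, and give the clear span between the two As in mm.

Second stool starts at x = 1523; first ends at x = 293; clear span = 1523 − 293 = 1230 mm.

A is a stool. B is a beam. A beam spans the tops of two stools. The clear span between the two stools is 1230 mm.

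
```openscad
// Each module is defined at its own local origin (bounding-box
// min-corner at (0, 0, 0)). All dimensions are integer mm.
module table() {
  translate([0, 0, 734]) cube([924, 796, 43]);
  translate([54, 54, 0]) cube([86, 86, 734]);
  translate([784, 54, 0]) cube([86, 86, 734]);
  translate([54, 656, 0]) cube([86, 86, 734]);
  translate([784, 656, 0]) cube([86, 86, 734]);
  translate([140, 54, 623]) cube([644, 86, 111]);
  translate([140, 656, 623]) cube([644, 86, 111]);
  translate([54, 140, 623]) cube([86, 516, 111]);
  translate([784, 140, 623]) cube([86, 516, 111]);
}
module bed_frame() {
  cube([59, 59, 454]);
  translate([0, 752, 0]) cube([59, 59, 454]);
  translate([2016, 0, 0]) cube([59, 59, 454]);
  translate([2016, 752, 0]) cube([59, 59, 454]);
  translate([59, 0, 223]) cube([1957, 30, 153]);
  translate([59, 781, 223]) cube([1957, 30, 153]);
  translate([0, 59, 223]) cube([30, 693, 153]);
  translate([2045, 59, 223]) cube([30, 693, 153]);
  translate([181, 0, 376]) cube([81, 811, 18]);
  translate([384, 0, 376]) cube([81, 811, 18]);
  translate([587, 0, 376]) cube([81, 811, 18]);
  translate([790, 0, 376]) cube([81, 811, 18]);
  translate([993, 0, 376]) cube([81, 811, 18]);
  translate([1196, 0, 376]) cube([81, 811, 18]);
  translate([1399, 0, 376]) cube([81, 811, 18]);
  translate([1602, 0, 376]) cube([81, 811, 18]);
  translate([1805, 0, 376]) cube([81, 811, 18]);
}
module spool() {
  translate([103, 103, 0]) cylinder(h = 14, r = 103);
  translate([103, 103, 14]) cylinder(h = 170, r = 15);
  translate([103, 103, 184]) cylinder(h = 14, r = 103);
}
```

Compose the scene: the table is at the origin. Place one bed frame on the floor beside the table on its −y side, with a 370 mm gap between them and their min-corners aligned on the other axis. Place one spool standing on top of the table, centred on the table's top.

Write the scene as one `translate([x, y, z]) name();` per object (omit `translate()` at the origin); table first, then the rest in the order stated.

table();
translate([0, -1181, 0]) bed_frame();
translate([359, 295, 777]) spool();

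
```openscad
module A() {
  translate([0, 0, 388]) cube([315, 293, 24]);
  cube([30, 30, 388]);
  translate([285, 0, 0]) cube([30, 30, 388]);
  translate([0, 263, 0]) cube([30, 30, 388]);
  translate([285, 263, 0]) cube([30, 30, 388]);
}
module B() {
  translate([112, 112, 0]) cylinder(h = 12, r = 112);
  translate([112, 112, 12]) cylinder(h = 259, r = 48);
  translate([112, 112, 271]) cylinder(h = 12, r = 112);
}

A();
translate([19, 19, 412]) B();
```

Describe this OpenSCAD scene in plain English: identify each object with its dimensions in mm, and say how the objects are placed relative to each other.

A is a simple wooden stool: a rectangular seat 315 mm (x) by 293 mm (y), 24 mm thick, top face at z = 412 mm, on four square legs, each 30×30 mm in cross-section. The legs rest on z = 0, each flush with a corner of the seat.

B is a spool: two coaxial disc flanges of radius 112 mm and thickness 12 mm, joined by a core cylinder of radius 48 mm and height 259 mm. The lower flange rests on z = 0 and the three cylinders share a vertical axis.

The spool is on top of the stool.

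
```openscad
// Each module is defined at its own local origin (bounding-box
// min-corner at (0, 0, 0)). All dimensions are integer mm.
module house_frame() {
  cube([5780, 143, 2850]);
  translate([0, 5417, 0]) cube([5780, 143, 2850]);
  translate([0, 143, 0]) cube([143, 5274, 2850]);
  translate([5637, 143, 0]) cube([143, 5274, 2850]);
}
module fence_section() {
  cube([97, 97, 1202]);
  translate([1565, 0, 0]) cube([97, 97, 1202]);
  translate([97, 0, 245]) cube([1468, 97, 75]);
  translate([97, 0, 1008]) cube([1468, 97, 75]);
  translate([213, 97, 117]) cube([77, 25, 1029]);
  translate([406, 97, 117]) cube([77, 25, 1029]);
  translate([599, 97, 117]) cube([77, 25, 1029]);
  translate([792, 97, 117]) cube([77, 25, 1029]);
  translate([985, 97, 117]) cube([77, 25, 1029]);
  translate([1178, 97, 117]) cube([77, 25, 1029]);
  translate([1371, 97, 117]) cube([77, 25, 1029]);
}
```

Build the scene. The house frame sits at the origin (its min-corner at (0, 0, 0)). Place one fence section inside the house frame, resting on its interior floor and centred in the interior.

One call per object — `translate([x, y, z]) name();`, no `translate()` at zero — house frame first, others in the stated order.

house_frame();
translate([2059, 2719, 0]) fence_section();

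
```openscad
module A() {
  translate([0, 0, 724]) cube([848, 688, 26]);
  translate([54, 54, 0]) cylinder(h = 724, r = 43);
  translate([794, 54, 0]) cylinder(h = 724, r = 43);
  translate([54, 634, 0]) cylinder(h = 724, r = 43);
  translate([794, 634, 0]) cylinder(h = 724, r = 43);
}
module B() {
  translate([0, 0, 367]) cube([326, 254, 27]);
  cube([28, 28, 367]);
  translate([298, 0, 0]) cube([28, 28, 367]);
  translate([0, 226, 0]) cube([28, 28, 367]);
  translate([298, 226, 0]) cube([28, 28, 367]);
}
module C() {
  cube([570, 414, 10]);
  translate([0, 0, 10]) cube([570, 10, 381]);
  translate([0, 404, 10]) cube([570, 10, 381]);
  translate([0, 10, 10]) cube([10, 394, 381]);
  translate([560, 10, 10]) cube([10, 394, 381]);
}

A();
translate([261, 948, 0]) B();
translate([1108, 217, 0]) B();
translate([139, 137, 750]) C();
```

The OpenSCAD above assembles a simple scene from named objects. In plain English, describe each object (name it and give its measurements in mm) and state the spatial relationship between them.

A is a table with a 848×688 mm rectangular top, 26 mm thick, top surface at z = 750 mm, supported by four round legs of 86 mm diameter, each leg's bounding box inset 11 mm from the nearest pair of top edges, running from the floor.

B is a four-legged stool. The seat is a 326×254×27 mm slab whose top surface is at z = 394 mm; four square legs, each 28×28 mm in cross-section, run from the floor (z = 0) to the underside of the seat, each flush with a corner of the seat.

C is an open storage box with external size 570×414×391 mm and wall thickness 10 mm (the base is also 10 mm thick). The base covers the whole footprint; the four walls stand on the base, with the y-facing walls full-width and the x-facing walls fitting between their inner faces.

Two stools sit around the table at the +y, +x sides. The open box is on top of the table, centred.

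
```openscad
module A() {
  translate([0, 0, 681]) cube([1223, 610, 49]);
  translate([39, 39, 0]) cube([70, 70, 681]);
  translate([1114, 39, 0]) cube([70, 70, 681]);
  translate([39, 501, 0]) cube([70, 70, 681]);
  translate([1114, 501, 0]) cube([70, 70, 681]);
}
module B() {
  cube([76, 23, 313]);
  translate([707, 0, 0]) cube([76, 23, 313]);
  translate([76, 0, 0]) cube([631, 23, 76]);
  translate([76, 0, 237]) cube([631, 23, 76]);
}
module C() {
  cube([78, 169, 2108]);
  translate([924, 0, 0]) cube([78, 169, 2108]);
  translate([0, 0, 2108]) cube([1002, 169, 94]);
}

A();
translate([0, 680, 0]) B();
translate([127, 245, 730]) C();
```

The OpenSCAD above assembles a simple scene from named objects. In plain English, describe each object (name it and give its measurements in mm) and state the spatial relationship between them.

A is a rectangular dining table. The top is 1223×610×49 mm with its upper surface at z = 730 mm. It stands on four 70×70 mm square legs, each inset 39 mm from the nearest pair of top edges, running from the floor to the underside of the top.

B is a rectangular picture frame lying in the x–z plane (depth along y). The opening is 631 mm wide (x) by 161 mm tall (z), surrounded by a border 76 mm wide on all four sides. The frame is 23 mm deep and is made of two full-height vertical stiles with two horizontal rails fitted between them.

C is a rectangular door frame: two vertical jambs of 78×169 mm section, 2108 mm tall, with a clear opening 846 mm wide between their inner faces. A header 94 mm tall and 169 mm deep lies on top of the jambs and spans the full outside width.

The picture frame is on the floor beside the table on its +y side. The door frame is on top of the table.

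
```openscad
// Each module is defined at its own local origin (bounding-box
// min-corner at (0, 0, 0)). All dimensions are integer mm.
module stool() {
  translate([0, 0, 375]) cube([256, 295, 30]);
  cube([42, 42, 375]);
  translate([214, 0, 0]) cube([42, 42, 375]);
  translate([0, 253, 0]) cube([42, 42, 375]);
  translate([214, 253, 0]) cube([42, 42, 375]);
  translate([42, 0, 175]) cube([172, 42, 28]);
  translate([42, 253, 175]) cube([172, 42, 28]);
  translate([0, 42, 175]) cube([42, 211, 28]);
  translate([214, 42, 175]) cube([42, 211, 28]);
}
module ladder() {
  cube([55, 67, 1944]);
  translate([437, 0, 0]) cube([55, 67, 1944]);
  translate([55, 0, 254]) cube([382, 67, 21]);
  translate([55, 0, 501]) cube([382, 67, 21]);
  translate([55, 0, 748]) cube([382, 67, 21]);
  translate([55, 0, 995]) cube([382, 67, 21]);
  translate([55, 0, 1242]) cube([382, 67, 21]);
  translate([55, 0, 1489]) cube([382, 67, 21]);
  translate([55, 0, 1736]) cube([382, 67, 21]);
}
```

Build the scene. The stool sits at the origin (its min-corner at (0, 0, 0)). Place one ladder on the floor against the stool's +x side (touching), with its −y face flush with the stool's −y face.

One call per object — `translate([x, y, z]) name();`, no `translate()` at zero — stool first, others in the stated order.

stool();
translate([256, 0, 0]) ladder();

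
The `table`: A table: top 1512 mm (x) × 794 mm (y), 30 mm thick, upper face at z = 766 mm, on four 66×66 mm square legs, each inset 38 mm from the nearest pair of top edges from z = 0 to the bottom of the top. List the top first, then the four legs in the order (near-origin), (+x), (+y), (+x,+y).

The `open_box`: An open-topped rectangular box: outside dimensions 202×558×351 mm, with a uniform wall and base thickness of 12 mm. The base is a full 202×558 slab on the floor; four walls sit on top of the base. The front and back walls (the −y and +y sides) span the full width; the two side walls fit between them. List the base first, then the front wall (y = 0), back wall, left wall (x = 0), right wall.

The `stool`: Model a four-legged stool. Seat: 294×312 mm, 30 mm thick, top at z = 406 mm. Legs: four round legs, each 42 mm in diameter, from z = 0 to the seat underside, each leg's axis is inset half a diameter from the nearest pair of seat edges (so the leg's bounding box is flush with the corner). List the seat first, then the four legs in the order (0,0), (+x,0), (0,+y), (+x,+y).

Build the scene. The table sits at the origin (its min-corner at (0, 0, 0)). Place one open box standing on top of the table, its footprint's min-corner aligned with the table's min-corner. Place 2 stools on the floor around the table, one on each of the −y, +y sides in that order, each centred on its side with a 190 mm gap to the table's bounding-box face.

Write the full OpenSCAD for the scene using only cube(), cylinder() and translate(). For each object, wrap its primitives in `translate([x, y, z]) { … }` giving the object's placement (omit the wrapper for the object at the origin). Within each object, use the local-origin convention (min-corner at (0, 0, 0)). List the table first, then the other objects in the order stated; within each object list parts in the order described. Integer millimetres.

translate([0, 0, 736]) cube([1512, 794, 30]);
translate([38, 38, 0]) cube([66, 66, 736]);
translate([1408, 38, 0]) cube([66, 66, 736]);
translate([38, 690, 0]) cube([66, 66, 736]);
translate([1408, 690, 0]) cube([66, 66, 736]);
translate([0, 0, 766]) {
  cube([202, 558, 12]);
  translate([0, 0, 12]) cube([202, 12, 339]);
  translate([0, 546, 12]) cube([202, 12, 339]);
  translate([0, 12, 12]) cube([12, 534, 339]);
  translate([190, 12, 12]) cube([12, 534, 339]);
}
translate([609, -502, 0]) {
  translate([0, 0, 376]) cube([294, 312, 30]);
  translate([21, 21, 0]) cylinder(h = 376, r = 21);
  translate([273, 21, 0]) cylinder(h = 376, r = 21);
  translate([21, 291, 0]) cylinder(h = 376, r = 21);
  translate([273, 291, 0]) cylinder(h = 376, r = 21);
}
translate([609, 984, 0]) {
  translate([0, 0, 376]) cube([294, 312, 30]);
  translate([21, 21, 0]) cylinder(h = 376, r = 21);
  translate([273, 21, 0]) cylinder(h = 376, r = 21);
  translate([21, 291, 0]) cylinder(h = 376, r = 21);
  translate([273, 291, 0]) cylinder(h = 376, r = 21);
}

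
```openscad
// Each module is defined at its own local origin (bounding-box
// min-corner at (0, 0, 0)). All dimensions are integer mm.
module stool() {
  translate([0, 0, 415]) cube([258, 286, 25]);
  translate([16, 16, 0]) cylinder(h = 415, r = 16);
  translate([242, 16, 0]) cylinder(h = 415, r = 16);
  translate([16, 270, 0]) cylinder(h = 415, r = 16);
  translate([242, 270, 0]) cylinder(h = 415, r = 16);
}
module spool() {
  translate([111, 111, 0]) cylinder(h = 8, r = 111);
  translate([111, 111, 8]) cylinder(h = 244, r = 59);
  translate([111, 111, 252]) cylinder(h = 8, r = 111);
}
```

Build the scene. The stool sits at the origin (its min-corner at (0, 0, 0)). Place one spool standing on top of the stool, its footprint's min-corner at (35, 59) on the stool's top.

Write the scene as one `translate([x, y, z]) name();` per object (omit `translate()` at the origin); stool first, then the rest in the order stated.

stool();
translate([35, 59, 440]) spool();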